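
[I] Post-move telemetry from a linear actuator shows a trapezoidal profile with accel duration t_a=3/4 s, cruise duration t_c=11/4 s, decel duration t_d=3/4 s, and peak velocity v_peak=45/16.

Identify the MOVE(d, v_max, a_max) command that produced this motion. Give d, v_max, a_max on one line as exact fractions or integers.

a_max = (45/16)/(3/4) = 15/4
d_a = ½·45/16·3/4 = 135/128; d_c = 45/16·11/4 = 495/64
d = 2·135/128 + 495/64 = 315/32
t_c = 11/4 > 0 so v_max = 45/16

d=315/32 v_max=45/16 a_max=15/4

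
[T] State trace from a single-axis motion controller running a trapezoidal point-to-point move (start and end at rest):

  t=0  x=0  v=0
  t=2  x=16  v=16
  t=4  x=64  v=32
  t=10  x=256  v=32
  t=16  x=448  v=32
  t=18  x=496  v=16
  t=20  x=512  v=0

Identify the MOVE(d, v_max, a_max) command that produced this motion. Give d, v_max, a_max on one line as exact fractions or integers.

final state: t=20, x=512, v=0 → d = 512
a_max = (16−0)/(2−0) = 8
max v = 32 over t∈[4,16] → v_max = 32
check: 32·(4+12) = 512 ✓

d=512 v_max=32 a_max=8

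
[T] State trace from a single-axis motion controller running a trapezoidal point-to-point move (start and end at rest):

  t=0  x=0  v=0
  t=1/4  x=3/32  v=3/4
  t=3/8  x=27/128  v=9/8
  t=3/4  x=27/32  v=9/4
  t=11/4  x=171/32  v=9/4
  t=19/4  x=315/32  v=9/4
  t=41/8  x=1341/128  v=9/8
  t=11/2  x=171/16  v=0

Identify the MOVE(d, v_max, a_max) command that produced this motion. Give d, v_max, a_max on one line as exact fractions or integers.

d=171/16 v_max=9/4 a_max=3

final state: t=11/2, x=171/16, v=0 → d = 171/16
a_max = (3/4−0)/(1/4−0) = 3
max v = 9/4 over t∈[3/4,19/4] → v_max = 9/4
check: 9/4·(3/4+4) = 171/16 ✓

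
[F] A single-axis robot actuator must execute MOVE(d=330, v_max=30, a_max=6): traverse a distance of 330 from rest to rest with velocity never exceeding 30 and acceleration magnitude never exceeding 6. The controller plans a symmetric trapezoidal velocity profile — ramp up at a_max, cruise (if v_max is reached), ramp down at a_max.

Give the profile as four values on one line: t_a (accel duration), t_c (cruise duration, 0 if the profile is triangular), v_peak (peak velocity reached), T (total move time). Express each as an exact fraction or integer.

v_max²/a_max = 30²/6 = 150
330 ≥ 150 ⇒ cruise phase
t_a = 30/6 = 5; v_peak = 30
d_cruise = 330 − 150 = 180; t_c = 180/30 = 6
T = 2·5 + 6 = 16

t_a=5 t_c=6 v_peak=30 T=16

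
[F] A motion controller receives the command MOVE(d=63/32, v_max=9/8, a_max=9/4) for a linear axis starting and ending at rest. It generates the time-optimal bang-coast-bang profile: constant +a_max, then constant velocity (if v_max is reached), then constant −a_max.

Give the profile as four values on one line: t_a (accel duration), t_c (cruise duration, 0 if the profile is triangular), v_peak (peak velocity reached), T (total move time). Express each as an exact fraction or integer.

t_a=1/2 t_c=5/4 v_peak=9/8 T=9/4

v_max²/a_max = (9/8)²/(9/4) = 9/16
63/32 ≥ 9/16 → trapezoidal
t_a = (9/8)/(9/4) = 1/2; v_peak = 9/8
d_cruise = 63/32 − 9/16 = 45/32; t_c = (45/32)/(9/8) = 5/4
T = 2·1/2 + 5/4 = 9/4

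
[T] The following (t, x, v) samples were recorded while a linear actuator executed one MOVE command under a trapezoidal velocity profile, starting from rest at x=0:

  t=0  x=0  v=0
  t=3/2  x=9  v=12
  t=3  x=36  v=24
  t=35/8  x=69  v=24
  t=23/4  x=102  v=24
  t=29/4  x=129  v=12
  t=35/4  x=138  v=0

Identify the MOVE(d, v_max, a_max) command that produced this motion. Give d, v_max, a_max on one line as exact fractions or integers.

d=138 v_max=24 a_max=8

final state: t=35/4, x=138, v=0 → d = 138
a_max = (12−0)/(3/2−0) = 8
max v = 24 over t∈[3,23/4] → v_max = 24
check: 24·(3+11/4) = 138 ✓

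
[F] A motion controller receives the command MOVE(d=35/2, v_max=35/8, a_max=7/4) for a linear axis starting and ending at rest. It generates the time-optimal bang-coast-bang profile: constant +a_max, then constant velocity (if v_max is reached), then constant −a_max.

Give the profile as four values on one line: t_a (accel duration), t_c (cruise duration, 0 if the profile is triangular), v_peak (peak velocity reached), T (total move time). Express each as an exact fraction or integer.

t_a=5/2 t_c=3/2 v_peak=35/8 T=13/2

v_max²/a_max = (35/8)²/(7/4) = 175/16
35/2 ≥ 175/16 ⇒ cruise phase
t_a = (35/8)/(7/4) = 5/2; v_peak = 35/8
d_cruise = 35/2 − 175/16 = 105/16; t_c = (105/16)/(35/8) = 3/2
T = 2·5/2 + 3/2 = 13/2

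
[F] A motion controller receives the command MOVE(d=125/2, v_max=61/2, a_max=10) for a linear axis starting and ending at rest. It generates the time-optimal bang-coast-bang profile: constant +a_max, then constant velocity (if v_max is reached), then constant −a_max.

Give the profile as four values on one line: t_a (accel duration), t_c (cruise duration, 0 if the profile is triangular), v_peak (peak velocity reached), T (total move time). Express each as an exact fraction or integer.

(v_max)²/a_max = (61/2)²/10 = 3721/40
125/2 < 3721/40 so t_c = 0
v_peak = √(125/2·10) = √625 = 25
t_a = 25/10 = 5/2; t_c = 0
T = 2·5/2 = 5

t_a=5/2 t_c=0 v_peak=25 T=5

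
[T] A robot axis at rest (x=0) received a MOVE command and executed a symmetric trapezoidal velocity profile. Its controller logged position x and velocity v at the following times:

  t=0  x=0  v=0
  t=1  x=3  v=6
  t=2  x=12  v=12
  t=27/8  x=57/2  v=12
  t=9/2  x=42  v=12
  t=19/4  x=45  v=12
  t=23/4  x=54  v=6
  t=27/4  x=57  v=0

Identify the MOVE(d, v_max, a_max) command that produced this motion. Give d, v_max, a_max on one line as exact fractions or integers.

d=57 v_max=12 a_max=6

final state: t=27/4, x=57, v=0 → d = 57
a_max = (6−0)/(1−0) = 6
max v = 12 over t∈[2,19/4] → v_max = 12
check: 12·(2+11/4) = 57 ✓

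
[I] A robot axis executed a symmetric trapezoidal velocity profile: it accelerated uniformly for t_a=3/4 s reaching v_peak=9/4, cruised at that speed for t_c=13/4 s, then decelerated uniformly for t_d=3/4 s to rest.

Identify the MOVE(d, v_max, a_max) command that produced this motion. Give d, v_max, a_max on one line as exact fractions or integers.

a_max = (9/4)/(3/4) = 3
d_a = ½·9/4·3/4 = 27/32; d_c = 9/4·13/4 = 117/16
d = 2·27/32 + 117/16 = 9
t_c = 13/4 > 0 ⇒ limit active, v_max = 9/4

d=9 v_max=9/4 a_max=3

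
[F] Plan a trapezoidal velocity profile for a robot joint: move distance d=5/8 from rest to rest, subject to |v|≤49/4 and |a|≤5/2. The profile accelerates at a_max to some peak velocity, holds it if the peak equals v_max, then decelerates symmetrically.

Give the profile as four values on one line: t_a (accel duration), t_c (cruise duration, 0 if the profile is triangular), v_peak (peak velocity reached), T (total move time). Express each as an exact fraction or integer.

t_a=1/2 t_c=0 v_peak=5/4 T=1

(v_max)²/a_max = (49/4)²/(5/2) = 2401/40
5/8 < 2401/40 so t_c = 0
v_peak = √(5/8·5/2) = √(25/16) = 5/4
t_a = (5/4)/(5/2) = 1/2; t_c = 0
T = 2·1/2 = 1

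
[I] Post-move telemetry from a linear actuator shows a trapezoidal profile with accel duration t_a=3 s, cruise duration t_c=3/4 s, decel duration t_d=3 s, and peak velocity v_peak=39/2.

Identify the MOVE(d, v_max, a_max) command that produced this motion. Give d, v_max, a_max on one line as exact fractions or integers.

d=585/8 v_max=39/2 a_max=13/2

a_max = (39/2)/3 = 13/2
d_a = ½·39/2·3 = 117/4; d_c = 39/2·3/4 = 117/8
d = 2·117/4 + 117/8 = 585/8
t_c = 3/4 > 0 → v_max = v_peak = 39/2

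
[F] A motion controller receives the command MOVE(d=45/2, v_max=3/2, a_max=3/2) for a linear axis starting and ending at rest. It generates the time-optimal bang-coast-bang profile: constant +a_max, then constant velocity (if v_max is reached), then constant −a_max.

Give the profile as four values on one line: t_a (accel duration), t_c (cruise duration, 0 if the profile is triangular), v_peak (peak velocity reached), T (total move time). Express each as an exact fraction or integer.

t_a=1 t_c=14 v_peak=3/2 T=16

vₘ²/aₘ = (3/2)²/(3/2) = 3/2
45/2 ≥ 3/2 → trapezoidal
t_a = (3/2)/(3/2) = 1; v_peak = 3/2
d_cruise = 45/2 − 3/2 = 21; t_c = 21/(3/2) = 14
T = 2·1 + 14 = 16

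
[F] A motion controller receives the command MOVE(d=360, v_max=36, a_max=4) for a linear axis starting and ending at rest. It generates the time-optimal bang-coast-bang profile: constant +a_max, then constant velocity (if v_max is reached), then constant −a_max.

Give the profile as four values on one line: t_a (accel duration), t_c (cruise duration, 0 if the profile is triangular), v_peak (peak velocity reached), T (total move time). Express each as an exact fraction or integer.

v_max²/a_max = 36²/4 = 324
360 ≥ 324 → trapezoidal
t_a = 36/4 = 9; v_peak = 36
d_cruise = 360 − 324 = 36; t_c = 36/36 = 1
T = 2·9 + 1 = 19

t_a=9 t_c=1 v_peak=36 T=19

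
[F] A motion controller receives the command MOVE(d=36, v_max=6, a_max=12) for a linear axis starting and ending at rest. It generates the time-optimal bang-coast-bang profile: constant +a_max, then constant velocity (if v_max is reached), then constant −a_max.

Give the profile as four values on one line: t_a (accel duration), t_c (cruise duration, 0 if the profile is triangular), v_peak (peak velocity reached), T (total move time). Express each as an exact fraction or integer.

v_max²/a_max = 6²/12 = 3
36 ≥ 3 → trapezoidal
t_a = 6/12 = 1/2; v_peak = 6
d_cruise = 36 − 3 = 33; t_c = 33/6 = 11/2
T = 2·1/2 + 11/2 = 13/2

t_a=1/2 t_c=11/2 v_peak=6 T=13/2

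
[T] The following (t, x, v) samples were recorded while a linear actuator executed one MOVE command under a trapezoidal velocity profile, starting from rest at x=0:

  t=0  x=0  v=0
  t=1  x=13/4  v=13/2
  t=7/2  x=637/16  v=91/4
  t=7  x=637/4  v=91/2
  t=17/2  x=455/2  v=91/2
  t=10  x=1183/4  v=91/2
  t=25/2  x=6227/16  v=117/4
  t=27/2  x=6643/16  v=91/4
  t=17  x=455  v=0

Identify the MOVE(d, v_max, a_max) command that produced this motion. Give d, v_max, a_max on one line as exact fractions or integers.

d=455 v_max=91/2 a_max=13/2

final state: t=17, x=455, v=0 → d = 455
a_max = (13/2−0)/(1−0) = 13/2
max v = 91/2 over t∈[7,10] → v_max = 91/2
check: 91/2·(7+3) = 455 ✓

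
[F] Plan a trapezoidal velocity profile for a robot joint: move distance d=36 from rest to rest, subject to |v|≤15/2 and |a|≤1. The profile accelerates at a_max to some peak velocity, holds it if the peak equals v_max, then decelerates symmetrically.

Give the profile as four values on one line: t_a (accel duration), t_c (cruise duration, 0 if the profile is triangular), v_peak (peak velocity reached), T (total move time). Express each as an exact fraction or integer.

t_a=6 t_c=0 v_peak=6 T=12

v_max²/a_max = (15/2)²/1 = 225/4
36 < 225/4 so t_c = 0
v_peak = √(36·1) = √36 = 6
t_a = 6/1 = 6; t_c = 0
T = 2·6 = 12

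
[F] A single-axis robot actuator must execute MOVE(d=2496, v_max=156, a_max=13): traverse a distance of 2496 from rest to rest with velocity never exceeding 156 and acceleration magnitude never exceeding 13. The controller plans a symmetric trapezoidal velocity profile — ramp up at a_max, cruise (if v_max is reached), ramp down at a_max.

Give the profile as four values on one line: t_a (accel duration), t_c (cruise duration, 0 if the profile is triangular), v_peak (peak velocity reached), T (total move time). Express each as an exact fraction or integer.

v_max²/a_max = 156²/13 = 1872
2496 ≥ 1872 ⇒ cruise phase
t_a = 156/13 = 12; v_peak = 156
d_cruise = 2496 − 1872 = 624; t_c = 624/156 = 4
T = 2·12 + 4 = 28

t_a=12 t_c=4 v_peak=156 T=28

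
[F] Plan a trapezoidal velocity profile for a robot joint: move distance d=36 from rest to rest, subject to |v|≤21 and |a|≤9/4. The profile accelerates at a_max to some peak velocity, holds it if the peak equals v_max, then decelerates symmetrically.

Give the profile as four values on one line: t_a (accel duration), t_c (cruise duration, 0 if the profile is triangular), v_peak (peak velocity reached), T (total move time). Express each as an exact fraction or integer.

vₘ²/aₘ = 21²/(9/4) = 196
36 < 196 → triangular
v_peak = √(36·9/4) = √81 = 9
t_a = 9/(9/4) = 4; t_c = 0
T = 2·4 = 8

t_a=4 t_c=0 v_peak=9 T=8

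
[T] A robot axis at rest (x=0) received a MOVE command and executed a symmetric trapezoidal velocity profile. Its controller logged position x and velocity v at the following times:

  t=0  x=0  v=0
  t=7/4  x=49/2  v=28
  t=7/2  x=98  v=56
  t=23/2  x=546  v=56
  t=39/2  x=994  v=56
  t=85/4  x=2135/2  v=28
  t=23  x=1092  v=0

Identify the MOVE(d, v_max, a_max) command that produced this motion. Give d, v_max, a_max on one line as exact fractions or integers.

d=1092 v_max=56 a_max=16

final state: t=23, x=1092, v=0 → d = 1092
a_max = (28−0)/(7/4−0) = 16
max v = 56 over t∈[7/2,39/2] → v_max = 56
check: 56·(7/2+16) = 1092 ✓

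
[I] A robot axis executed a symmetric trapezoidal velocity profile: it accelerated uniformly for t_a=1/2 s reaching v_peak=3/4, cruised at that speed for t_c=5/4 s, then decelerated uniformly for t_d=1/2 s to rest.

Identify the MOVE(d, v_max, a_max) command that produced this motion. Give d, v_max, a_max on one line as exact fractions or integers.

a_max = (3/4)/(1/2) = 3/2
d_a = ½·3/4·1/2 = 3/16; d_c = 3/4·5/4 = 15/16
d = 2·3/16 + 15/16 = 21/16
t_c = 5/4 > 0 so v_max = 3/4

d=21/16 v_max=3/4 a_max=3/2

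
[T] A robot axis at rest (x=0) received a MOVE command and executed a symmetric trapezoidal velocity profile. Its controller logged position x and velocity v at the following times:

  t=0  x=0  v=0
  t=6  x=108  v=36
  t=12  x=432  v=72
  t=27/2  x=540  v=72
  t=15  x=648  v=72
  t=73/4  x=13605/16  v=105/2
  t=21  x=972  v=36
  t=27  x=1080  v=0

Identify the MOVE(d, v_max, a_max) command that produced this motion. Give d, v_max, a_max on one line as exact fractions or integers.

d=1080 v_max=72 a_max=6

final state: t=27, x=1080, v=0 → d = 1080
a_max = (36−0)/(6−0) = 6
max v = 72 over t∈[12,15] → v_max = 72
check: 72·(12+3) = 1080 ✓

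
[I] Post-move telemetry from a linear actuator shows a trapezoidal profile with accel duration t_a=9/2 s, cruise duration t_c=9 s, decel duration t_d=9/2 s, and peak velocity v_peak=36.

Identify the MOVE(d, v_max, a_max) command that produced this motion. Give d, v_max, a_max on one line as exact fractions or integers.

a_max = 36/(9/2) = 8
d_a = ½·36·9/2 = 81; d_c = 36·9 = 324
d = 2·81 + 324 = 486
t_c = 9 > 0 → v_max = v_peak = 36

d=486 v_max=36 a_max=8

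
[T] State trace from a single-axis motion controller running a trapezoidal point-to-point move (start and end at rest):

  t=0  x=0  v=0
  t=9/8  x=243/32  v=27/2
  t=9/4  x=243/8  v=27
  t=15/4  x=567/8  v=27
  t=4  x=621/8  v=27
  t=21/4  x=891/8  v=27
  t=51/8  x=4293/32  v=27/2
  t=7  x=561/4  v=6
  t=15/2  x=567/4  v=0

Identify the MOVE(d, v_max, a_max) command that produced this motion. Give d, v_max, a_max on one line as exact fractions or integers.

final state: t=15/2, x=567/4, v=0 → d = 567/4
a_max = (27/2−0)/(9/8−0) = 12
max v = 27 over t∈[9/4,21/4] → v_max = 27
check: 27·(9/4+3) = 567/4 ✓

d=567/4 v_max=27 a_max=12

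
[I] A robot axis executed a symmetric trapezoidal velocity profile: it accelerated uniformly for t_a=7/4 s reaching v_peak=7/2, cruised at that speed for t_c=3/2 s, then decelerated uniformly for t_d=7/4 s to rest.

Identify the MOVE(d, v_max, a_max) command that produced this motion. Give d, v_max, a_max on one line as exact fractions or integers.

a_max = (7/2)/(7/4) = 2
d_a = ½·7/2·7/4 = 49/16; d_c = 7/2·3/2 = 21/4
d = 2·49/16 + 21/4 = 91/8
t_c = 3/2 > 0 so v_max = 7/2

d=91/8 v_max=7/2 a_max=2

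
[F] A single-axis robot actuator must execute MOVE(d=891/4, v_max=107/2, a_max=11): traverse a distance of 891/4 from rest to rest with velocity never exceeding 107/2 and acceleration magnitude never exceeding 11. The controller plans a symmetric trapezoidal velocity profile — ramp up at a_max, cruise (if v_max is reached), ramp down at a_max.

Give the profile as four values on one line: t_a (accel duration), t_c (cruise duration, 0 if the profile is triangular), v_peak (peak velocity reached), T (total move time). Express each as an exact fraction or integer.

(v_max)²/a_max = (107/2)²/11 = 11449/44
891/4 < 11449/44 so t_c = 0
v_peak = √(891/4·11) = √(9801/4) = 99/2
t_a = (99/2)/11 = 9/2; t_c = 0
T = 2·9/2 = 9

t_a=9/2 t_c=0 v_peak=99/2 T=9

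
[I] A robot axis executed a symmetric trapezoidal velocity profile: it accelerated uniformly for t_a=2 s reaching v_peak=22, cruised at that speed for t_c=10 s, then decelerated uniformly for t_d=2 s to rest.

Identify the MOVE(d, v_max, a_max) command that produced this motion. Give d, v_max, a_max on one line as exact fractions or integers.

a_max = 22/2 = 11
d_a = ½·22·2 = 22; d_c = 22·10 = 220
d = 2·22 + 220 = 264
t_c = 10 > 0 → v_max = v_peak = 22

d=264 v_max=22 a_max=11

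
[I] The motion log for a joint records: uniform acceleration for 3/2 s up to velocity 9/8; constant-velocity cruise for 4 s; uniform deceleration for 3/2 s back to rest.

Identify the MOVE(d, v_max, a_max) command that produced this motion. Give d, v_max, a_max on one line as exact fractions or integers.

a_max = (9/8)/(3/2) = 3/4
d_a = ½·9/8·3/2 = 27/32; d_c = 9/8·4 = 9/2
d = 2·27/32 + 9/2 = 99/16
t_c = 4 > 0 ⇒ limit active, v_max = 9/8

d=99/16 v_max=9/8 a_max=3/4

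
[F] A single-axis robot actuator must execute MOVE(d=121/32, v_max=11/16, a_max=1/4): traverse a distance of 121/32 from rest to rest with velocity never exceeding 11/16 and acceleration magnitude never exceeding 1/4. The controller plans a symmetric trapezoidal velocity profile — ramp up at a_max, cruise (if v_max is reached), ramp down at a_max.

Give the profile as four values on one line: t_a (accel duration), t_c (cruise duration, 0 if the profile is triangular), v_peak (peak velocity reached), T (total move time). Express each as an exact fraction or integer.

vₘ²/aₘ = (11/16)²/(1/4) = 121/64
121/32 ≥ 121/64 so v_max reached
t_a = (11/16)/(1/4) = 11/4; v_peak = 11/16
d_cruise = 121/32 − 121/64 = 121/64; t_c = (121/64)/(11/16) = 11/4
T = 2·11/4 + 11/4 = 33/4

t_a=11/4 t_c=11/4 v_peak=11/16 T=33/4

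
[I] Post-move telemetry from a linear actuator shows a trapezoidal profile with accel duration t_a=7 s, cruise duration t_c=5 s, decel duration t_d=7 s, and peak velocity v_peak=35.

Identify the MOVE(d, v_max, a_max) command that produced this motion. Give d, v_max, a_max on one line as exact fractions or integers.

a_max = 35/7 = 5
d_a = ½·35·7 = 245/2; d_c = 35·5 = 175
d = 2·245/2 + 175 = 420
t_c = 5 > 0 ⇒ limit active, v_max = 35

d=420 v_max=35 a_max=5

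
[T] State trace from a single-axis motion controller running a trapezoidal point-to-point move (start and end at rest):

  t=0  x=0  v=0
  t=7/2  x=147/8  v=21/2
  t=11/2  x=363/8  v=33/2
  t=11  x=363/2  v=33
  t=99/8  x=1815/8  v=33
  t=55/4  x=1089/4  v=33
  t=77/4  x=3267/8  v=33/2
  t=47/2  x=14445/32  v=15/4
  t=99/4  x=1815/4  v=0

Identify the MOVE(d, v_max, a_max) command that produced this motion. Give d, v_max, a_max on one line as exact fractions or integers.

d=1815/4 v_max=33 a_max=3

final state: t=99/4, x=1815/4, v=0 → d = 1815/4
a_max = (21/2−0)/(7/2−0) = 3
max v = 33 over t∈[11,55/4] → v_max = 33
check: 33·(11+11/4) = 1815/4 ✓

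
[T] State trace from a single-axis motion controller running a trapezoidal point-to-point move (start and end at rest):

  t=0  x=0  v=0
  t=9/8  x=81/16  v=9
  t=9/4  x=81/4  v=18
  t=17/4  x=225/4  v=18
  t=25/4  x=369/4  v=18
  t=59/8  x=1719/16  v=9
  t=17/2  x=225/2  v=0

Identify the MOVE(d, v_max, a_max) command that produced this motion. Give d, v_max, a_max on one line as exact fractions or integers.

final state: t=17/2, x=225/2, v=0 → d = 225/2
a_max = (9−0)/(9/8−0) = 8
max v = 18 over t∈[9/4,25/4] → v_max = 18
check: 18·(9/4+4) = 225/2 ✓

d=225/2 v_max=18 a_max=8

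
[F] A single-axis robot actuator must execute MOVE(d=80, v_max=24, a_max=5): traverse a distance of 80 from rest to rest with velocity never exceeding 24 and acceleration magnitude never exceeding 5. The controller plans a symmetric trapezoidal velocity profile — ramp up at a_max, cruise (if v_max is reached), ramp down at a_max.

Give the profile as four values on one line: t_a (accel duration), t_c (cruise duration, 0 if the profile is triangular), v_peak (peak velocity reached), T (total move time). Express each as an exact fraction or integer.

(v_max)²/a_max = 24²/5 = 576/5
80 < 576/5 ⇒ no cruise
v_peak = √(80·5) = √400 = 20
t_a = 20/5 = 4; t_c = 0
T = 2·4 = 8

t_a=4 t_c=0 v_peak=20 T=8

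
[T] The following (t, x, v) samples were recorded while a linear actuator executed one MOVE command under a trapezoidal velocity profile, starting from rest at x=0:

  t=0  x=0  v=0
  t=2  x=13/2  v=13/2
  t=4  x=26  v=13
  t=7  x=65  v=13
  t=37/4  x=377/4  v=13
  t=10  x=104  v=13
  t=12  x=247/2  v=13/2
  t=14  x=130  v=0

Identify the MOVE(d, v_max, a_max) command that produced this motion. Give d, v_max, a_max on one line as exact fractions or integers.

d=130 v_max=13 a_max=13/4

final state: t=14, x=130, v=0 → d = 130
a_max = (13/2−0)/(2−0) = 13/4
max v = 13 over t∈[4,10] → v_max = 13
check: 13·(4+6) = 130 ✓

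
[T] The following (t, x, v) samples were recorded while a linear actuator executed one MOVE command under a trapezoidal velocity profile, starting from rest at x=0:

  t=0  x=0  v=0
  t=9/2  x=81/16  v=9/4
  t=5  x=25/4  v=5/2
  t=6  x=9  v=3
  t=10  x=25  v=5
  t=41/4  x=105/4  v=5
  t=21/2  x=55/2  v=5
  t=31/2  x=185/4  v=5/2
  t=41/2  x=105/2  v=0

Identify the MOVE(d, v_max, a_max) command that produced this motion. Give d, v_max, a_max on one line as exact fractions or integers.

final state: t=41/2, x=105/2, v=0 → d = 105/2
a_max = (9/4−0)/(9/2−0) = 1/2
max v = 5 over t∈[10,21/2] → v_max = 5
check: 5·(10+1/2) = 105/2 ✓

d=105/2 v_max=5 a_max=1/2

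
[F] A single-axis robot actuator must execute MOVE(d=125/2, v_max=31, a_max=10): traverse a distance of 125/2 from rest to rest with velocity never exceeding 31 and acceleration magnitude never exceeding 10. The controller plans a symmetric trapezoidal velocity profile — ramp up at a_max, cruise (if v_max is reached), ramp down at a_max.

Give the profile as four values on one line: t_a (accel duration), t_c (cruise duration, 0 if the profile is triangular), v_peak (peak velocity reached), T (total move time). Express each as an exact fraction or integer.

t_a=5/2 t_c=0 v_peak=25 T=5

v_max²/a_max = 31²/10 = 961/10
125/2 < 961/10 so t_c = 0
v_peak = √(125/2·10) = √625 = 25
t_a = 25/10 = 5/2; t_c = 0
T = 2·5/2 = 5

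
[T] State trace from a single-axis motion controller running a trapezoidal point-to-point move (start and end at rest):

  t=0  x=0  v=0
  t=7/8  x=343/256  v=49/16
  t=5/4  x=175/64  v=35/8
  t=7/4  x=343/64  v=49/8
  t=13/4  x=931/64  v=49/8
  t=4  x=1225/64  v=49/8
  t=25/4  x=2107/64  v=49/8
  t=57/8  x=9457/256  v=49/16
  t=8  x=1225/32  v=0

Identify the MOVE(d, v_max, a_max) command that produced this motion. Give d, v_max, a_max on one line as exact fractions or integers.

final state: t=8, x=1225/32, v=0 → d = 1225/32
a_max = (49/16−0)/(7/8−0) = 7/2
max v = 49/8 over t∈[7/4,25/4] → v_max = 49/8
check: 49/8·(7/4+9/2) = 1225/32 ✓

d=1225/32 v_max=49/8 a_max=7/2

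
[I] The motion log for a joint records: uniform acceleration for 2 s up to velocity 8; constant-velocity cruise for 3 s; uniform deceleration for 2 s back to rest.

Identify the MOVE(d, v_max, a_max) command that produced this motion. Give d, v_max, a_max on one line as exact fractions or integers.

d=40 v_max=8 a_max=4

a_max = 8/2 = 4
d_a = ½·8·2 = 8; d_c = 8·3 = 24
d = 2·8 + 24 = 40
t_c = 3 > 0 ⇒ limit active, v_max = 8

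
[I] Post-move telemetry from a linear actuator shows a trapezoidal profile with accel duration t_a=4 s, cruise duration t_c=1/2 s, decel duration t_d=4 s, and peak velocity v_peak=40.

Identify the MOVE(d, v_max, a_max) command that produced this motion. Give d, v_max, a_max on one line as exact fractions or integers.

a_max = 40/4 = 10
d_a = ½·40·4 = 80; d_c = 40·1/2 = 20
d = 2·80 + 20 = 180
t_c = 1/2 > 0 ⇒ limit active, v_max = 40

d=180 v_max=40 a_max=10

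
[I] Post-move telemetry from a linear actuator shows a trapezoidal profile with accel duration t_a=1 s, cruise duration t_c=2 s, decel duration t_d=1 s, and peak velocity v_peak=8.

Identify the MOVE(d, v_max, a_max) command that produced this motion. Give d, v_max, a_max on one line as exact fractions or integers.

a_max = 8/1 = 8
d_a = ½·8·1 = 4; d_c = 8·2 = 16
d = 2·4 + 16 = 24
t_c = 2 > 0 ⇒ limit active, v_max = 8

d=24 v_max=8 a_max=8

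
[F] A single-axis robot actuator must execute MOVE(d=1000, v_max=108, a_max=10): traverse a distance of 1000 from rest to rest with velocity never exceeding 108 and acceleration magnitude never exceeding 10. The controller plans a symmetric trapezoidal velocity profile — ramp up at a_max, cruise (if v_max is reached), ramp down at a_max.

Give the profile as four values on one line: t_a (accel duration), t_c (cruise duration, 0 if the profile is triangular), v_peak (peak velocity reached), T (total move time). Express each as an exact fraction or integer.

t_a=10 t_c=0 v_peak=100 T=20

v_max²/a_max = 108²/10 = 5832/5
1000 < 5832/5 ⇒ no cruise
v_peak = √(1000·10) = √10000 = 100
t_a = 100/10 = 10; t_c = 0
T = 2·10 = 20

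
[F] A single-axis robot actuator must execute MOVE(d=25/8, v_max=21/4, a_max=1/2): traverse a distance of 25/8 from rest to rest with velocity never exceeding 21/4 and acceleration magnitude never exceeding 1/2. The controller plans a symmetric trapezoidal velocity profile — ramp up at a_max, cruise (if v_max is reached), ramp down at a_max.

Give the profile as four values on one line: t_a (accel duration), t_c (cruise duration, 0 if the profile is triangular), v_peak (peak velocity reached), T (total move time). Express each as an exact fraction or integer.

(v_max)²/a_max = (21/4)²/(1/2) = 441/8
25/8 < 441/8 so t_c = 0
v_peak = √(25/8·1/2) = √(25/16) = 5/4
t_a = (5/4)/(1/2) = 5/2; t_c = 0
T = 2·5/2 = 5

t_a=5/2 t_c=0 v_peak=5/4 T=5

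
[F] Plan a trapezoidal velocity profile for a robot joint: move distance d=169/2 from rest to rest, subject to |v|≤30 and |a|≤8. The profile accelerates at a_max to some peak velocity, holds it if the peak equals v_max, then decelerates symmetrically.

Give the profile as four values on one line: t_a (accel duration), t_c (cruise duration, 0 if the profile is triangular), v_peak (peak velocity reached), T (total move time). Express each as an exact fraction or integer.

v_max²/a_max = 30²/8 = 225/2
169/2 < 225/2 → triangular
v_peak = √(169/2·8) = √676 = 26
t_a = 26/8 = 13/4; t_c = 0
T = 2·13/4 = 13/2

t_a=13/4 t_c=0 v_peak=26 T=13/2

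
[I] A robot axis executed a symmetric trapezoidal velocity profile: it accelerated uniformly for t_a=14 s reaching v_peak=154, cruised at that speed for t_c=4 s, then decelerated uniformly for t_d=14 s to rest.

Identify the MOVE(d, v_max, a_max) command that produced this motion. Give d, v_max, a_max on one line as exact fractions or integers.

d=2772 v_max=154 a_max=11

a_max = 154/14 = 11
d_a = ½·154·14 = 1078; d_c = 154·4 = 616
d = 2·1078 + 616 = 2772
t_c = 4 > 0 so v_max = 154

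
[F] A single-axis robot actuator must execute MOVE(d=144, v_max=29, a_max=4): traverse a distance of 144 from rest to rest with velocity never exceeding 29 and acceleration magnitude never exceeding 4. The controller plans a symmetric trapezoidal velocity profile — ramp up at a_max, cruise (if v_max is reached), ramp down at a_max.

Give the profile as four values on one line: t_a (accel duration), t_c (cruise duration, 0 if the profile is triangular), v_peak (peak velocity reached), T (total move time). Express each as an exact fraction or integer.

v_max²/a_max = 29²/4 = 841/4
144 < 841/4 so t_c = 0
v_peak = √(144·4) = √576 = 24
t_a = 24/4 = 6; t_c = 0
T = 2·6 = 12

t_a=6 t_c=0 v_peak=24 T=12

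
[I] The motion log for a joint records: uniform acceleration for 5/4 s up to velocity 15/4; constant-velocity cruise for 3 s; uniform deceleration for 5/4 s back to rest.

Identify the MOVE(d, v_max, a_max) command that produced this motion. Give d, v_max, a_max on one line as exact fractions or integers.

d=255/16 v_max=15/4 a_max=3

a_max = (15/4)/(5/4) = 3
d_a = ½·15/4·5/4 = 75/32; d_c = 15/4·3 = 45/4
d = 2·75/32 + 45/4 = 255/16
t_c = 3 > 0 so v_max = 15/4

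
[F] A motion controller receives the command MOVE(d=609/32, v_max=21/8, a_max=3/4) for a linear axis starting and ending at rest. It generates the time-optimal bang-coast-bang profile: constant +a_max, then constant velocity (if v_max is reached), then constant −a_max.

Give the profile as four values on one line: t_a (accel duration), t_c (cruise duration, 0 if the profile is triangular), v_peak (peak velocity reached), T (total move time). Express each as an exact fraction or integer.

t_a=7/2 t_c=15/4 v_peak=21/8 T=43/4

(v_max)²/a_max = (21/8)²/(3/4) = 147/16
609/32 ≥ 147/16 ⇒ cruise phase
t_a = (21/8)/(3/4) = 7/2; v_peak = 21/8
d_cruise = 609/32 − 147/16 = 315/32; t_c = (315/32)/(21/8) = 15/4
T = 2·7/2 + 15/4 = 43/4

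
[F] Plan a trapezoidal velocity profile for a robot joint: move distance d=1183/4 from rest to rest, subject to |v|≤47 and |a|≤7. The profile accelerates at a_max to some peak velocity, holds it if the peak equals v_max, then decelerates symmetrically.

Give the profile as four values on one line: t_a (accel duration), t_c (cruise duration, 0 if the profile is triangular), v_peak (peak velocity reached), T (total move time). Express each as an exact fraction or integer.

(v_max)²/a_max = 47²/7 = 2209/7
1183/4 < 2209/7 → triangular
v_peak = √(1183/4·7) = √(8281/4) = 91/2
t_a = (91/2)/7 = 13/2; t_c = 0
T = 2·13/2 = 13

t_a=13/2 t_c=0 v_peak=91/2 T=13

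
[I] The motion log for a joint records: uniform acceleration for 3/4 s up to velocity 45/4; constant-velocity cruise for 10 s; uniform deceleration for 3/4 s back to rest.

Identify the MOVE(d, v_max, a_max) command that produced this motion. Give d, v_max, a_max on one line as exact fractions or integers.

d=1935/16 v_max=45/4 a_max=15

a_max = (45/4)/(3/4) = 15
d_a = ½·45/4·3/4 = 135/32; d_c = 45/4·10 = 225/2
d = 2·135/32 + 225/2 = 1935/16
t_c = 10 > 0 ⇒ limit active, v_max = 45/4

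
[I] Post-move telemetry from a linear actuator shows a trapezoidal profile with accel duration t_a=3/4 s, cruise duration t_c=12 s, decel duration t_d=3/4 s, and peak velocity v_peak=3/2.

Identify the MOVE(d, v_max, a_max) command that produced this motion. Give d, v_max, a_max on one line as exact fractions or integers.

d=153/8 v_max=3/2 a_max=2

a_max = (3/2)/(3/4) = 2
d_a = ½·3/2·3/4 = 9/16; d_c = 3/2·12 = 18
d = 2·9/16 + 18 = 153/8
t_c = 12 > 0 → v_max = v_peak = 3/2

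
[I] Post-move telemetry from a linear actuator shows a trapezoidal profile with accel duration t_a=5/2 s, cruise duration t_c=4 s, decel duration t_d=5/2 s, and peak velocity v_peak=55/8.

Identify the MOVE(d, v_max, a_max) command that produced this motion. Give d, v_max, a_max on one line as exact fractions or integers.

d=715/16 v_max=55/8 a_max=11/4

a_max = (55/8)/(5/2) = 11/4
d_a = ½·55/8·5/2 = 275/32; d_c = 55/8·4 = 55/2
d = 2·275/32 + 55/2 = 715/16
t_c = 4 > 0 so v_max = 55/8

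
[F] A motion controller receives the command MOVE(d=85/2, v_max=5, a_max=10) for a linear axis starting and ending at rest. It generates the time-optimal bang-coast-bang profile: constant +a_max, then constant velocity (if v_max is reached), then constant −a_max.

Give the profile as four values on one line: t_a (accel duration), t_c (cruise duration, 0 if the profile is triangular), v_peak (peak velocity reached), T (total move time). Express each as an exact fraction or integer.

v_max²/a_max = 5²/10 = 5/2
85/2 ≥ 5/2 ⇒ cruise phase
t_a = 5/10 = 1/2; v_peak = 5
d_cruise = 85/2 − 5/2 = 40; t_c = 40/5 = 8
T = 2·1/2 + 8 = 9

t_a=1/2 t_c=8 v_peak=5 T=9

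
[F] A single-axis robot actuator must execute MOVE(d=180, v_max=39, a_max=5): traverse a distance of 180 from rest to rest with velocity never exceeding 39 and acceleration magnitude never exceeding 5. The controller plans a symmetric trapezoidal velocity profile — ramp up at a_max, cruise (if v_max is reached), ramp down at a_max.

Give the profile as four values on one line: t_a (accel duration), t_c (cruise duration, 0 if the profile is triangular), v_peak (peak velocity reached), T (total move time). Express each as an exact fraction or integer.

v_max²/a_max = 39²/5 = 1521/5
180 < 1521/5 ⇒ no cruise
v_peak = √(180·5) = √900 = 30
t_a = 30/5 = 6; t_c = 0
T = 2·6 = 12

t_a=6 t_c=0 v_peak=30 T=12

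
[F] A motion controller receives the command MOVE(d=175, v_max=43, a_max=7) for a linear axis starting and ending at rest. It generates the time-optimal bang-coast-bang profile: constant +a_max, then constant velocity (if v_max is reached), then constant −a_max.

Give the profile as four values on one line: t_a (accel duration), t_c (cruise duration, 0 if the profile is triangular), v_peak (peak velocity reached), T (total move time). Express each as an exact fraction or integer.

t_a=5 t_c=0 v_peak=35 T=10

v_max²/a_max = 43²/7 = 1849/7
175 < 1849/7 so t_c = 0
v_peak = √(175·7) = √1225 = 35
t_a = 35/7 = 5; t_c = 0
T = 2·5 = 10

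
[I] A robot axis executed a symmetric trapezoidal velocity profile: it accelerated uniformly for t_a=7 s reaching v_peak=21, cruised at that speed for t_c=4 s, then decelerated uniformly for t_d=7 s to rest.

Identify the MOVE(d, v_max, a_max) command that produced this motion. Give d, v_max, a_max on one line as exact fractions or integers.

d=231 v_max=21 a_max=3

a_max = 21/7 = 3
d_a = ½·21·7 = 147/2; d_c = 21·4 = 84
d = 2·147/2 + 84 = 231
t_c = 4 > 0 → v_max = v_peak = 21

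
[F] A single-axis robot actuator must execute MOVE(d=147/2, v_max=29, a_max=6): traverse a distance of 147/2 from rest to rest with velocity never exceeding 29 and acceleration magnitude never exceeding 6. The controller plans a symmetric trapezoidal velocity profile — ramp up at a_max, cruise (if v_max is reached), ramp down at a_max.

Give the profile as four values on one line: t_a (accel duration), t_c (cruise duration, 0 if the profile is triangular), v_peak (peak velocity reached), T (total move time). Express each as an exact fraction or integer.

v_max²/a_max = 29²/6 = 841/6
147/2 < 841/6 so t_c = 0
v_peak = √(147/2·6) = √441 = 21
t_a = 21/6 = 7/2; t_c = 0
T = 2·7/2 = 7

t_a=7/2 t_c=0 v_peak=21 T=7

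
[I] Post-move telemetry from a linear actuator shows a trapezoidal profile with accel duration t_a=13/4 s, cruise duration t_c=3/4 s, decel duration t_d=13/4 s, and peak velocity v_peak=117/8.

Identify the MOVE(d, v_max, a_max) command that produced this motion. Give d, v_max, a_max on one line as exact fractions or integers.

d=117/2 v_max=117/8 a_max=9/2

a_max = (117/8)/(13/4) = 9/2
d_a = ½·117/8·13/4 = 1521/64; d_c = 117/8·3/4 = 351/32
d = 2·1521/64 + 351/32 = 117/2
t_c = 3/4 > 0 so v_max = 117/8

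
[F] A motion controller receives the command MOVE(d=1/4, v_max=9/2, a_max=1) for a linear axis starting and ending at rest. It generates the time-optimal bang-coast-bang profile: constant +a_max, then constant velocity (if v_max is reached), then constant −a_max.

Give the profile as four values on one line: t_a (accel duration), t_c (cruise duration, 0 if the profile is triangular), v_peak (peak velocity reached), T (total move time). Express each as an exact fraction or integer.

vₘ²/aₘ = (9/2)²/1 = 81/4
1/4 < 81/4 ⇒ no cruise
v_peak = √(1/4·1) = √(1/4) = 1/2
t_a = (1/2)/1 = 1/2; t_c = 0
T = 2·1/2 = 1

t_a=1/2 t_c=0 v_peak=1/2 T=1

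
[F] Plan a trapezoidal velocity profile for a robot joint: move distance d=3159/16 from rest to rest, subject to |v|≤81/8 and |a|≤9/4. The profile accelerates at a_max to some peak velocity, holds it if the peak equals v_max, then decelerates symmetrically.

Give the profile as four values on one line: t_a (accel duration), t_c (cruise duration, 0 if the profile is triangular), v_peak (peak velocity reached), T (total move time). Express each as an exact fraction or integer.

t_a=9/2 t_c=15 v_peak=81/8 T=24

vₘ²/aₘ = (81/8)²/(9/4) = 729/16
3159/16 ≥ 729/16 → trapezoidal
t_a = (81/8)/(9/4) = 9/2; v_peak = 81/8
d_cruise = 3159/16 − 729/16 = 1215/8; t_c = (1215/8)/(81/8) = 15
T = 2·9/2 + 15 = 24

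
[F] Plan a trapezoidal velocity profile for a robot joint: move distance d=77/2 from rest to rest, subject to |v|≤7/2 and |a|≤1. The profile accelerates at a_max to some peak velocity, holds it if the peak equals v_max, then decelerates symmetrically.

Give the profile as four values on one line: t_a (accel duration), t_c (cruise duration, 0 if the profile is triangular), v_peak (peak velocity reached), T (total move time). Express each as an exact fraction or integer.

t_a=7/2 t_c=15/2 v_peak=7/2 T=29/2

(v_max)²/a_max = (7/2)²/1 = 49/4
77/2 ≥ 49/4 so v_max reached
t_a = (7/2)/1 = 7/2; v_peak = 7/2
d_cruise = 77/2 − 49/4 = 105/4; t_c = (105/4)/(7/2) = 15/2
T = 2·7/2 + 15/2 = 29/2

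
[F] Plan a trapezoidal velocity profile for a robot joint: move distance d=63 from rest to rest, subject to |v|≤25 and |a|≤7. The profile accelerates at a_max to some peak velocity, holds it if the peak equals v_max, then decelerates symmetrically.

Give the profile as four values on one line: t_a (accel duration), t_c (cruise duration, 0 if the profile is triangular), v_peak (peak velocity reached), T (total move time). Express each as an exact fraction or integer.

vₘ²/aₘ = 25²/7 = 625/7
63 < 625/7 ⇒ no cruise
v_peak = √(63·7) = √441 = 21
t_a = 21/7 = 3; t_c = 0
T = 2·3 = 6

t_a=3 t_c=0 v_peak=21 T=6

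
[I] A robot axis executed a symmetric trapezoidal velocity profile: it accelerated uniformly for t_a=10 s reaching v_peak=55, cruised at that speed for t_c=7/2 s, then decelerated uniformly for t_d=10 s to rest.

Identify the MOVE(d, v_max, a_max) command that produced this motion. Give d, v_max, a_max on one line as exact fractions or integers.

a_max = 55/10 = 11/2
d_a = ½·55·10 = 275; d_c = 55·7/2 = 385/2
d = 2·275 + 385/2 = 1485/2
t_c = 7/2 > 0 ⇒ limit active, v_max = 55

d=1485/2 v_max=55 a_max=11/2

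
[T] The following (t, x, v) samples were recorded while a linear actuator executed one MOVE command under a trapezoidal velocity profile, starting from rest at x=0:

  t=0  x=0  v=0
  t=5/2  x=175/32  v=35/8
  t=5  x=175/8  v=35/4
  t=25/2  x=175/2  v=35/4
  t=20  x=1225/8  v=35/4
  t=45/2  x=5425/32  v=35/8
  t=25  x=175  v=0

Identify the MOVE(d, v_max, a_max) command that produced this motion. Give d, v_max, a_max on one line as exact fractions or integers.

final state: t=25, x=175, v=0 → d = 175
a_max = (35/8−0)/(5/2−0) = 7/4
max v = 35/4 over t∈[5,20] → v_max = 35/4
check: 35/4·(5+15) = 175 ✓

d=175 v_max=35/4 a_max=7/4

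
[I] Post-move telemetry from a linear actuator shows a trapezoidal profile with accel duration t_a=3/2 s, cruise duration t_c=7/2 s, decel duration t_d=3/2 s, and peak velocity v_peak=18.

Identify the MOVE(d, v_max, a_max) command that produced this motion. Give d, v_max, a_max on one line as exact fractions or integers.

a_max = 18/(3/2) = 12
d_a = ½·18·3/2 = 27/2; d_c = 18·7/2 = 63
d = 2·27/2 + 63 = 90
t_c = 7/2 > 0 so v_max = 18

d=90 v_max=18 a_max=12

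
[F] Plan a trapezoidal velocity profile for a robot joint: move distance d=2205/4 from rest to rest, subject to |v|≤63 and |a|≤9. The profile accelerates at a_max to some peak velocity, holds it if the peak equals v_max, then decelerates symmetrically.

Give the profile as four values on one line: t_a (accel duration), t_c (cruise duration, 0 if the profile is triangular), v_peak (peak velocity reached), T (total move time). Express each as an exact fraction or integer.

(v_max)²/a_max = 63²/9 = 441
2205/4 ≥ 441 → trapezoidal
t_a = 63/9 = 7; v_peak = 63
d_cruise = 2205/4 − 441 = 441/4; t_c = (441/4)/63 = 7/4
T = 2·7 + 7/4 = 63/4

t_a=7 t_c=7/4 v_peak=63 T=63/4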